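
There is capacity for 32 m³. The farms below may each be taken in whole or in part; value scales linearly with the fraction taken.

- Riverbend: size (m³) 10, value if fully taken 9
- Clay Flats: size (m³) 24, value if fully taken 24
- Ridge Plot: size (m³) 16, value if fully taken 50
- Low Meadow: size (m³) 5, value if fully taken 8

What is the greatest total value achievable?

Rank by value-to-size ratio: Ridge Plot 50/16≈3.12, Low Meadow 8/5≈1.6, Clay Flats 24/24≈1, Riverbend 9/10≈0.9.
Ridge Plot: take in full, 16 m³ for value 50 — 16 left.
Take all of Low Meadow (5 m³, value 8) — 11 m³ left.
Fill the last 11 m³ with part of Clay Flats: 11/24 of it earns 11.
Total value = 69.

69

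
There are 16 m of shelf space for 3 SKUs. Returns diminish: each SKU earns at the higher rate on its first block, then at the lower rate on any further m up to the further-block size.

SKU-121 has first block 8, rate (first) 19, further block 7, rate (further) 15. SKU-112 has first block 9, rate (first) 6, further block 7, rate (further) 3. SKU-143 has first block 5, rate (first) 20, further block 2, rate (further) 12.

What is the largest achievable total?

Order all 6 blocks by rate: SKU-143/T1 20 > SKU-121/T1 19 > SKU-121/T2 15 > SKU-143/T2 12 > SKU-112/T1 6 > SKU-112/T2 3.
SKU-143/T1 (20): +5 ; 11 left.
SKU-121/T1 (19): +8 ; 3 left.
3 remain; put them into SKU-121 T2 at 15.
Total = 20×5 + 19×8 + 15×3 = 297.

297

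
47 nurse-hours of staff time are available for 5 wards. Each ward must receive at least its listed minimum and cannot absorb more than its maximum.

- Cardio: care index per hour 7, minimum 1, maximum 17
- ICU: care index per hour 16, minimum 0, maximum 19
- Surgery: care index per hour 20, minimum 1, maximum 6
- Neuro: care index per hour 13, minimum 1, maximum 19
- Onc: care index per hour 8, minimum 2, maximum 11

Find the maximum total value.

694

Meeting every minimum uses 1+0+1+1+2 = 5 nurse-hours, leaving 42.
Order the wards by care index per hour: Surgery 20 > ICU 16 > Neuro 13 > Onc 8 > Cardio 7.
Give Surgery 5 more to hit its cap of 6 ; 37 left.
ICU: +19 to 19 (cap) ; 18 left.
Neuro: +18 to 19 (cap) ; 0 left.
Total = 7×1 + 16×19 + 20×6 + 13×19 + 8×2 = 694.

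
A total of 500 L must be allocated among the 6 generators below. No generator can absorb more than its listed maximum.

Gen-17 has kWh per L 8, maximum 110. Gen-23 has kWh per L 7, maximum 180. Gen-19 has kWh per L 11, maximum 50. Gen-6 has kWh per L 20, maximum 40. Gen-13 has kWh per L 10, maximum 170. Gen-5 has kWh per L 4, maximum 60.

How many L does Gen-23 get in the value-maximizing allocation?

130

Highest kWh per L first: Gen-6 20 > Gen-19 11 > Gen-13 10 > Gen-17 8 > Gen-23 7 > Gen-5 4.
Gen-6: +40 to 40 (cap) ; 460 left.
Give Gen-19 50 to hit its cap of 50 ; 410 left.
Gen-13 takes 170 to reach its cap of 170 ; 240 left.
Gen-17: +110 to 110 (cap) ; 130 left.
Gen-23: +130 (room for 180) → 130. Pool exhausted.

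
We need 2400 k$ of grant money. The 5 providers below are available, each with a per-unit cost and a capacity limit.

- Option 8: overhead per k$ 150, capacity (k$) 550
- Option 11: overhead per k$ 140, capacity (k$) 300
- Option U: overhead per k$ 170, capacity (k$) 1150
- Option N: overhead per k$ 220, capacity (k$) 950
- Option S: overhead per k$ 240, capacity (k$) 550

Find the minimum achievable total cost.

Cheapest first:
Option 11 at 140: take all 300 k$ ; 2100 still needed.
Take 550 from Option 8 at 150 ; need 1550 more.
Take 1150 from Option U at 170 ; need 400 more.
Option N (220): take the remaining 400 ; done.
Option S: unused.
Cost = 300×140 + 550×150 + 1150×170 + 400×220 = 408000.

408000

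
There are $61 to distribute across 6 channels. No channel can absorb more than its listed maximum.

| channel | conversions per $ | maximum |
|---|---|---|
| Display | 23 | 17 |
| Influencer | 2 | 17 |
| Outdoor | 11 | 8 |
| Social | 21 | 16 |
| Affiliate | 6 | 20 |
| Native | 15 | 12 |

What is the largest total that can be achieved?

Highest conversions per $ first: Display 23 > Social 21 > Native 15 > Outdoor 11 > Affiliate 6 > Influencer 2.
Give Display 17 to hit its cap of 17 → 44 left.
Give Social 16 to hit its cap of 16 → 28 left.
Give Native 12 to hit its cap of 12 → 16 left.
Give Outdoor 8 to hit its cap of 8 → 8 left.
Affiliate: +8 (room for 20) → 8. Pool exhausted.
Total = 23×17 + 11×8 + 21×16 + 6×8 + 15×12 = 1043.

1043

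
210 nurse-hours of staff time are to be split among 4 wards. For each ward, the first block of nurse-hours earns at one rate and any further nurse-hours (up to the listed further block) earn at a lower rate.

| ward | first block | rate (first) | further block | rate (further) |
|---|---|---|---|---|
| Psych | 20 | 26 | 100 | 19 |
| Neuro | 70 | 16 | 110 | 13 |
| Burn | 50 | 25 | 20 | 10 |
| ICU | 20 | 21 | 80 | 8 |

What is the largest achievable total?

4410

Rank every tier by rate: Psych/tier1 26 > Burn/tier1 25 > ICU/tier1 21 > Psych/tier2 19 > Neuro/tier1 16 > Neuro/tier2 13 > Burn/tier2 10 > ICU/tier2 8.
Fill Psych tier1 block (20 at 26) — 190 left.
Fill Burn tier1 block (50 at 25) — 140 left.
ICU tier1 at 21: fill all 20 — 120 left.
Psych tier2 at 19: fill all 100 — 20 left.
20 remain; put them into Neuro tier1 at 16.
Total = 26×20 + 25×50 + 21×20 + 19×100 + 16×20 = 4410.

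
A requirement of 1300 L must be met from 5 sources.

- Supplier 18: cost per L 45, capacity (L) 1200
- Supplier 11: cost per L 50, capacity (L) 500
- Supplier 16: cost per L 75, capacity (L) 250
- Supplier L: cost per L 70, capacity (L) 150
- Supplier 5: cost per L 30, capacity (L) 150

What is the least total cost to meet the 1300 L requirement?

Fill from the cheapest source first.
Supplier 5 at 30: take all 150 L ; 1150 still needed.
Supplier 18 at 45: take 1150 of its 1200 ; requirement met.
Supplier 11, Supplier L, Supplier 16: unused.
Cost = 150×30 + 1150×45 = 56250.

56250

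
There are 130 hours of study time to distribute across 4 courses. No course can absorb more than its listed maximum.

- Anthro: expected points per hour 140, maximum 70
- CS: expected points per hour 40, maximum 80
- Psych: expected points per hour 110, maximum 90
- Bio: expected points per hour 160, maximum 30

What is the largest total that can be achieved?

17900

Rank by expected points per hour: Bio 160 > Anthro 140 > Psych 110 > CS 40.
Give Bio 30 to hit its cap of 30 → 100 left.
Anthro takes 70 to reach its cap of 70 → 30 left.
Psych: +30 (room for 90) → 30. Pool exhausted.
Total = 140×70 + 110×30 + 160×30 = 17900.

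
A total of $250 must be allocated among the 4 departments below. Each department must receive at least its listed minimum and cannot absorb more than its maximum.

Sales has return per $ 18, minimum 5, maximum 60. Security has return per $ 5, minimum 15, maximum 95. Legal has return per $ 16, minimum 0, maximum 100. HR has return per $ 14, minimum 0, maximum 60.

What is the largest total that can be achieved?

3670

Meeting every minimum uses 5+15+0+0 = 20 $, leaving 230.
Highest return per $ first: Sales 18 > Legal 16 > HR 14 > Security 5.
Give Sales 55 more to hit its cap of 60 — 175 left.
Legal: +100 to 100 (cap) — 75 left.
Give HR 60 more to hit its cap of 60 — 15 left.
Only 15 left; Security takes them to reach 30.
Total = 18×60 + 5×30 + 16×100 + 14×60 = 3670.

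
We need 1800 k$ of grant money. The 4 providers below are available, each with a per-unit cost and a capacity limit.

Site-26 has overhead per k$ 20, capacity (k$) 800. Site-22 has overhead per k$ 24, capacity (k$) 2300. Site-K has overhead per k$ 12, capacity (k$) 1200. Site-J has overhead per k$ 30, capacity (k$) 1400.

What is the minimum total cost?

Cheapest first:
Take 1200 from Site-K at 12 — need 600 more.
Site-26 at 20: take 600 of its 800 — requirement met.
Site-22, Site-J: unused.
Cost = 1200×12 + 600×20 = 26400.

26400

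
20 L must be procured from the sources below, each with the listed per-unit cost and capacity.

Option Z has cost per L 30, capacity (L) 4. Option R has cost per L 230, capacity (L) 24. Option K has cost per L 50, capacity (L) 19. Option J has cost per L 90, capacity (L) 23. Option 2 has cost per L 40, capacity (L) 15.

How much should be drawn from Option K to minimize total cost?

Cheapest first:
Option Z at 30: take all 4 L → 16 still needed.
Option 2 (40): use full 15 → 1 L to go.
Option K at 50: take 1 of its 19 → requirement met.
Option J, Option R: unused.

1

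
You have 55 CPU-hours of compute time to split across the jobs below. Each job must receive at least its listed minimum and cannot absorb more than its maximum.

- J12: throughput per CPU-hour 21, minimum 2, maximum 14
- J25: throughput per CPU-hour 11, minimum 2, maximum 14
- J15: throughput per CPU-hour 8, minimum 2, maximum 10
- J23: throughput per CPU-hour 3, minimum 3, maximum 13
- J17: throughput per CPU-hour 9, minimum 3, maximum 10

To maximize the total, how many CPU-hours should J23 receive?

Meeting every minimum uses 2+2+2+3+3 = 12 CPU-hours, leaving 43.
Rank by throughput per CPU-hour: J12 21 > J25 11 > J17 9 > J15 8 > J23 3.
Give J12 12 more to hit its cap of 14 — 31 left.
J25 takes 12 more to reach its cap of 14 — 19 left.
Give J17 7 more to hit its cap of 10 — 12 left.
Give J15 8 more to hit its cap of 10 — 4 left.
J23 has room for 10 more but only 4 remain, so it gets 7.

7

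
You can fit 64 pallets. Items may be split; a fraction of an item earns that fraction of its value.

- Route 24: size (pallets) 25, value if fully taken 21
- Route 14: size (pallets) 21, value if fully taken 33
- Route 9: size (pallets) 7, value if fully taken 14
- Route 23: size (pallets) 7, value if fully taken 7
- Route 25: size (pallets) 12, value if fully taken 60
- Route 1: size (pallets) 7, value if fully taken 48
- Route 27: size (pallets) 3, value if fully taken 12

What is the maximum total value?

Best value per unit of size first: Route 1 48/7≈6.86, Route 25 60/12≈5, Route 27 12/3≈4, Route 9 14/7≈2, Route 14 33/21≈1.57, Route 23 7/7≈1, Route 24 21/25≈0.84.
Take all of Route 1 (7 pallets, value 48) — 57 pallets left.
Take all of Route 25 (12 pallets, value 60) — 45 pallets left.
Route 27: take in full, 3 pallets for value 12 — 42 left.
Route 9: take in full, 7 pallets for value 14 — 35 left.
Route 14: take in full, 21 pallets for value 33 — 14 left.
Take all of Route 23 (7 pallets, value 7) — 7 pallets left.
7 pallets left: a 7/25 share of Route 24 gives 21×7/25 = 5.88.
Total value = 179.88.

179.88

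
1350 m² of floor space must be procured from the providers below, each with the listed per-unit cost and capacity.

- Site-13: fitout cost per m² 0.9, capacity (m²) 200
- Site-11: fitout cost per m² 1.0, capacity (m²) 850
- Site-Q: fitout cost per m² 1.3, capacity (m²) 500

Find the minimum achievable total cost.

1420

Use providers in increasing cost order.
Site-13 (0.9): use full 200 ; 1150 m² to go.
Site-11 (1.0): use full 850 ; 300 m² to go.
Site-Q (1.3): take the remaining 300 ; done.
Cost = 200×0.9 + 850×1.0 + 300×1.3 = 1420.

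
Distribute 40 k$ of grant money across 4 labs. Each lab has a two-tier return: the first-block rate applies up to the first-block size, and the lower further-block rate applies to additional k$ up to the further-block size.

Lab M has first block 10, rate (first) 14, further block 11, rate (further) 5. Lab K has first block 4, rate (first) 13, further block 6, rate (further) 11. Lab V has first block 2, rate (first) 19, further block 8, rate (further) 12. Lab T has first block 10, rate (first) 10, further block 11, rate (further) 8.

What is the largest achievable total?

492

Order all 8 blocks by rate: Lab V/T1 19 > Lab M/T1 14 > Lab K/T1 13 > Lab V/T2 12 > Lab K/T2 11 > Lab T/T1 10 > Lab T/T2 8 > Lab M/T2 5.
Fill Lab V T1 block (2 at 19) ; 38 left.
Lab M/T1 (14): +10 ; 28 left.
Lab K/T1 (13): +4 ; 24 left.
Fill Lab V T2 block (8 at 12) ; 16 left.
Lab K/T2 (11): +6 ; 10 left.
Lab T/T1 (10): +10 ; 0 left.
Total = 19×2 + 14×10 + 13×4 + 12×8 + 11×6 + 10×10 = 492.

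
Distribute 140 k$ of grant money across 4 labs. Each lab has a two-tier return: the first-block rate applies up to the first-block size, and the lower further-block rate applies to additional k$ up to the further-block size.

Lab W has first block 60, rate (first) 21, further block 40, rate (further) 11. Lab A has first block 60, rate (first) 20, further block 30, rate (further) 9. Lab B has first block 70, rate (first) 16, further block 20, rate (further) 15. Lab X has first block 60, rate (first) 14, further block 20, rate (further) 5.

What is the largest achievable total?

Treat each block as its own option and order by rate: Lab W/first 21 > Lab A/first 20 > Lab B/first 16 > Lab B/second 15 > Lab X/first 14 > Lab W/second 11 > Lab A/second 9 > Lab X/second 5.
Fill Lab W first block (60 at 21) → 80 left.
Fill Lab A first block (60 at 20) → 20 left.
20 remain; put them into Lab B first at 16.
Total = 21×60 + 20×60 + 16×20 = 2780.

2780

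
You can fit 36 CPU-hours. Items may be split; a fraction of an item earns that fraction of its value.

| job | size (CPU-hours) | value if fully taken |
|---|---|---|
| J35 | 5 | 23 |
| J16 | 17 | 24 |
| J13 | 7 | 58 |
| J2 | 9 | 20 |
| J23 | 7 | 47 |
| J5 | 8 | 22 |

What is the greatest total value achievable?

Best value per unit of size first: J13 58/7≈8.29, J23 47/7≈6.71, J35 23/5≈4.6, J5 22/8≈2.75, J2 20/9≈2.22, J16 24/17≈1.41.
All 7 CPU-hours of J13 fit (value 58) — 29 remain.
J23: take in full, 7 CPU-hours for value 47 — 22 left.
J35: take in full, 5 CPU-hours for value 23 — 17 left.
Take all of J5 (8 CPU-hours, value 22) — 9 CPU-hours left.
Take all of J2 (9 CPU-hours, value 20) — 0 CPU-hours left.
Total value = 170.

170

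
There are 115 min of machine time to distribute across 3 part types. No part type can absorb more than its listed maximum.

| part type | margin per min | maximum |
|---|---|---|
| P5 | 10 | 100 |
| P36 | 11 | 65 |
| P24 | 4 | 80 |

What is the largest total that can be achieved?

1215

Highest margin per min first: P36 11 > P5 10 > P24 4.
Give P36 65 to hit its cap of 65 → 50 left.
P5: +50 (room for 100) → 50. Pool exhausted.
Total = 10×50 + 11×65 = 1215.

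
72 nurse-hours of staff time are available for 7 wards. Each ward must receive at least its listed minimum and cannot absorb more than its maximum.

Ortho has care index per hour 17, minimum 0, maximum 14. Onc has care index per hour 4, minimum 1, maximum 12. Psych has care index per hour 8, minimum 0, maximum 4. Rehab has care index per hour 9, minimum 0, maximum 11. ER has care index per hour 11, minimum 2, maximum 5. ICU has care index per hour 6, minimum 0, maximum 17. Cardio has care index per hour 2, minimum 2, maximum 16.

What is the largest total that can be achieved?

Meeting every minimum uses 0+1+0+0+2+0+2 = 5 nurse-hours, leaving 67.
Order the wards by care index per hour: Ortho 17 > ER 11 > Rehab 9 > Psych 8 > ICU 6 > Onc 4 > Cardio 2.
Give Ortho 14 more to hit its cap of 14 ; 53 left.
Give ER 3 more to hit its cap of 5 ; 50 left.
Rehab: +11 to 11 (cap) ; 39 left.
Psych takes 4 more to reach its cap of 4 ; 35 left.
ICU takes 17 more to reach its cap of 17 ; 18 left.
Onc: +11 to 12 (cap) ; 7 left.
Only 7 left; Cardio takes them to reach 9.
Total = 17×14 + 4×12 + 8×4 + 9×11 + 11×5 + 6×17 + 2×9 = 592.

592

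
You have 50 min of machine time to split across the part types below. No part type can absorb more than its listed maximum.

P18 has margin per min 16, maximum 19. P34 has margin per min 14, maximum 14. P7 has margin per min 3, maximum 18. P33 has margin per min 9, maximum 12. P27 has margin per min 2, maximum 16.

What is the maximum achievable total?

Rank by margin per min: P18 16 > P34 14 > P33 9 > P7 3 > P27 2.
P18: +19 to 19 (cap) — 31 left.
P34: +14 to 14 (cap) — 17 left.
P33: +12 to 12 (cap) — 5 left.
P7: +5 (room for 18) → 5. Pool exhausted.
Total = 16×19 + 14×14 + 3×5 + 9×12 = 623.

623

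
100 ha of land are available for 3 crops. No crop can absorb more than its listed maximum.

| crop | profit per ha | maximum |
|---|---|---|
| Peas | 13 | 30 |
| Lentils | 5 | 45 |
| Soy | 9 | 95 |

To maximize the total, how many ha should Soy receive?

70

Highest profit per ha first: Peas 13 > Soy 9 > Lentils 5.
Give Peas 30 to hit its cap of 30 — 70 left.
Soy has room for 95 but only 70 remain, so it gets 70.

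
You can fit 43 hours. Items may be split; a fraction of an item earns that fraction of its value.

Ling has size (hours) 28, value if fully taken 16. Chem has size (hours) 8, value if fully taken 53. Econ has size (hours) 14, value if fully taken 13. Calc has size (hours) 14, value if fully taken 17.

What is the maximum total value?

Best value per unit of size first: Chem 53/8≈6.62, Calc 17/14≈1.21, Econ 13/14≈0.929, Ling 16/28≈0.571.
Chem: take in full, 8 hours for value 53 ; 35 left.
All 14 hours of Calc fit (value 17) ; 21 remain.
Econ: take in full, 14 hours for value 13 ; 7 left.
Only 7 hours remain; take 7/28 of Ling for value 16×7/28 = 4.
Total value = 87.

87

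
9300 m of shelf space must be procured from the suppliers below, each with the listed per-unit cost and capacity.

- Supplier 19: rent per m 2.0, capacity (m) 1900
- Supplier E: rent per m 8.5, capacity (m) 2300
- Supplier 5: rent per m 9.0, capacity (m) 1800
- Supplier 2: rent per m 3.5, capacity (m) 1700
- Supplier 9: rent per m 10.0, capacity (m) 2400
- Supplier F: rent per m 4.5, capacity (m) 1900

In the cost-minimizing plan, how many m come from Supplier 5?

1500

Fill from the cheapest supplier first.
Supplier 19 at 2.0: take all 1900 m — 7400 still needed.
Supplier 2 at 3.5: take all 1700 m — 5700 still needed.
Take 1900 from Supplier F at 4.5 — need 3800 more.
Supplier E at 8.5: take all 2300 m — 1500 still needed.
Supplier 5 (9.0): take the remaining 1500 — done.
Supplier 9: unused.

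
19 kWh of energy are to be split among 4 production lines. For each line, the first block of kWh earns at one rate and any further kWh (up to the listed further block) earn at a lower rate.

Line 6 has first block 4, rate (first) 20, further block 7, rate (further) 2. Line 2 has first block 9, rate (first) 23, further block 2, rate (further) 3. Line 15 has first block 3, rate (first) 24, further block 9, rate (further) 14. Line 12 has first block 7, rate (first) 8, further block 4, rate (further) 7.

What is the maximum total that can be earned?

Rank every tier by rate: Line 15/tier1 24 > Line 2/tier1 23 > Line 6/tier1 20 > Line 15/tier2 14 > Line 12/tier1 8 > Line 12/tier2 7 > Line 2/tier2 3 > Line 6/tier2 2.
Line 15 tier1 at 24: fill all 3 ; 16 left.
Line 2/tier1 (23): +9 ; 7 left.
Fill Line 6 tier1 block (4 at 20) ; 3 left.
Line 15/tier2: +3 of 9 at 14; pool empty.
Total = 24×3 + 23×9 + 20×4 + 14×3 = 401.

401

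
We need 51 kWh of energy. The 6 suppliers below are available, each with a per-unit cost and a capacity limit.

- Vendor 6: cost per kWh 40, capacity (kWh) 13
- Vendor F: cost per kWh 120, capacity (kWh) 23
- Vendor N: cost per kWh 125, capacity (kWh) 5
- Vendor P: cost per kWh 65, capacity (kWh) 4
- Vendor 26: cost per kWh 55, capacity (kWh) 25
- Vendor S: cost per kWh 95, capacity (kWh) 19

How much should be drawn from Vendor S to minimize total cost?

Fill from the cheapest supplier first.
Take 13 from Vendor 6 at 40 ; need 38 more.
Vendor 26 (55): use full 25 ; 13 kWh to go.
Take 4 from Vendor P at 65 ; need 9 more.
Take 9 from Vendor S at 95 to finish.
Vendor F, Vendor N: unused.

9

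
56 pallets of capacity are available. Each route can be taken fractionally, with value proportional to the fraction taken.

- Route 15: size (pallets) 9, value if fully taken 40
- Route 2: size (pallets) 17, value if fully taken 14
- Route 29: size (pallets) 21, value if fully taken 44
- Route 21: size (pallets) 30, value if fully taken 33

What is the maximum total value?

Sort by value density: Route 15 40/9≈4.44, Route 29 44/21≈2.1, Route 21 33/30≈1.1, Route 2 14/17≈0.824.
Take all of Route 15 (9 pallets, value 40) — 47 pallets left.
All 21 pallets of Route 29 fit (value 44) — 26 remain.
Only 26 pallets remain; take 26/30 of Route 21 for value 33×26/30 = 28.6.
Total value = 112.6.

112.6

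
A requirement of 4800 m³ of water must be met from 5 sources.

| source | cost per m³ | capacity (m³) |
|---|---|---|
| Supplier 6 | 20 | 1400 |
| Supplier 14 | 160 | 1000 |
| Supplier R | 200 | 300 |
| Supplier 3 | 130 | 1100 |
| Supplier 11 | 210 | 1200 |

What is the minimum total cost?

Use sources in increasing cost order.
Supplier 6 (20): use full 1400 → 3400 m³ to go.
Take 1100 from Supplier 3 at 130 → need 2300 more.
Supplier 14 (160): use full 1000 → 1300 m³ to go.
Supplier R at 200: take all 300 m³ → 1000 still needed.
Supplier 11 at 210: take 1000 of its 1200 → requirement met.
Cost = 1400×20 + 1100×130 + 1000×160 + 300×200 + 1000×210 = 601000.

601000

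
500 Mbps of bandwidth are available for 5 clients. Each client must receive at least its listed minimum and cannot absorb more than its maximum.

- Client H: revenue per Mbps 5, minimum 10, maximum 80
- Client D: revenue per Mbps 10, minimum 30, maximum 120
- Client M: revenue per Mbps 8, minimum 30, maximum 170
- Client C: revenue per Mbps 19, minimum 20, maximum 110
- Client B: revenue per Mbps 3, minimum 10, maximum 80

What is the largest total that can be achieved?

Meeting every minimum uses 10+30+30+20+10 = 100 Mbps, leaving 400.
Order the clients by revenue per Mbps: Client C 19 > Client D 10 > Client M 8 > Client H 5 > Client B 3.
Client C takes 90 more to reach its cap of 110 ; 310 left.
Client D: +90 to 120 (cap) ; 220 left.
Client M: +140 to 170 (cap) ; 80 left.
Client H takes 70 more to reach its cap of 80 ; 10 left.
Client B: +10 (room for 70) → 20. Pool exhausted.
Total = 5×80 + 10×120 + 8×170 + 19×110 + 3×20 = 5110.

5110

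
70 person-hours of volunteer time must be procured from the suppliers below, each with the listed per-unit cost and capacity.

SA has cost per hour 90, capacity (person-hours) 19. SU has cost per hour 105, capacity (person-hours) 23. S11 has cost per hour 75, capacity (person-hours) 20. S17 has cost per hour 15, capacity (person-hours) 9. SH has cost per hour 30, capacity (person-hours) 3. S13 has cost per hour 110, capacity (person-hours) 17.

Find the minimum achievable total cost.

5430

Use suppliers in increasing cost order.
S17 at 15: take all 9 person-hours → 61 still needed.
Take 3 from SH at 30 → need 58 more.
Take 20 from S11 at 75 → need 38 more.
Take 19 from SA at 90 → need 19 more.
SU (105): take the remaining 19 → done.
S13: unused.
Cost = 9×15 + 3×30 + 20×75 + 19×90 + 19×105 = 5430.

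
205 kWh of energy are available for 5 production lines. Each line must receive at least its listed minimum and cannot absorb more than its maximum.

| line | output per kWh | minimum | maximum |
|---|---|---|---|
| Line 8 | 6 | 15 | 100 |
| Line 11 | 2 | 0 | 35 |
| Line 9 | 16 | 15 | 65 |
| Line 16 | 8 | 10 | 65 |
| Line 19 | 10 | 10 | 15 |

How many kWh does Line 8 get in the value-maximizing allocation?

60

Meeting every minimum uses 15+0+15+10+10 = 50 kWh, leaving 155.
Highest output per kWh first: Line 9 16 > Line 19 10 > Line 16 8 > Line 8 6 > Line 11 2.
Line 9: +50 to 65 (cap) — 105 left.
Give Line 19 5 more to hit its cap of 15 — 100 left.
Give Line 16 55 more to hit its cap of 65 — 45 left.
Line 8: +45 (room for 85) → 60. Pool exhausted.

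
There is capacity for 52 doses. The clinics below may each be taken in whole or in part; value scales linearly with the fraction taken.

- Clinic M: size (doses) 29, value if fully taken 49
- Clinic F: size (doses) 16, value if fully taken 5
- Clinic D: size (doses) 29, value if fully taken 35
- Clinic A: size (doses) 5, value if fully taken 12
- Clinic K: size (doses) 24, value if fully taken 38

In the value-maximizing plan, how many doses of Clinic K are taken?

Sort by value density: Clinic A 12/5≈2.4, Clinic M 49/29≈1.69, Clinic K 38/24≈1.58, Clinic D 35/29≈1.21, Clinic F 5/16≈0.312.
Clinic A: take in full, 5 doses for value 12 → 47 left.
Clinic M: take in full, 29 doses for value 49 → 18 left.
Only 18 doses remain; take 18/24 of Clinic K for value 38×18/24 = 28.5.

18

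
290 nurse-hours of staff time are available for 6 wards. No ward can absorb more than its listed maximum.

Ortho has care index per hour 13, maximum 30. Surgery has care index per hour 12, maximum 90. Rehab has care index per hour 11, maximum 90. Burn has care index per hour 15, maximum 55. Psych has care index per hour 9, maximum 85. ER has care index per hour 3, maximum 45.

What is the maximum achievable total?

3510

Rank by care index per hour: Burn 15 > Ortho 13 > Surgery 12 > Rehab 11 > Psych 9 > ER 3.
Burn takes 55 to reach its cap of 55 — 235 left.
Give Ortho 30 to hit its cap of 30 — 205 left.
Surgery takes 90 to reach its cap of 90 — 115 left.
Rehab: +90 to 90 (cap) — 25 left.
Only 25 left; Psych takes them to reach 25.
Total = 13×30 + 12×90 + 11×90 + 15×55 + 9×25 = 3510.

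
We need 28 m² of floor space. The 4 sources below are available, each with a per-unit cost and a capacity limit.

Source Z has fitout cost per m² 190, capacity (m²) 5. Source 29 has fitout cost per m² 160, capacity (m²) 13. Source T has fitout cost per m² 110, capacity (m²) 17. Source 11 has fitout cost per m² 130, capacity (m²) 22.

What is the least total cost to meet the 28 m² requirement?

Fill from the cheapest source first.
Take 17 from Source T at 110 — need 11 more.
Take 11 from Source 11 at 130 to finish.
Source 29, Source Z: unused.
Cost = 17×110 + 11×130 = 3300.

3300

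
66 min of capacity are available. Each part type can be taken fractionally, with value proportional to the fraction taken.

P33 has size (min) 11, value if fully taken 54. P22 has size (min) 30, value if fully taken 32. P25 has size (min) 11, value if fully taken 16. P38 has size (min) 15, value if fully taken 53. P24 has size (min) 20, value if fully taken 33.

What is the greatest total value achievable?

165.6

Rank by value-to-size ratio: P33 54/11≈4.91, P38 53/15≈3.53, P24 33/20≈1.65, P25 16/11≈1.45, P22 32/30≈1.07.
Take all of P33 (11 min, value 54) → 55 min left.
P38: take in full, 15 min for value 53 → 40 left.
P24: take in full, 20 min for value 33 → 20 left.
Take all of P25 (11 min, value 16) → 9 min left.
9 min left: a 9/30 share of P22 gives 32×9/30 = 9.6.
Total value = 165.6.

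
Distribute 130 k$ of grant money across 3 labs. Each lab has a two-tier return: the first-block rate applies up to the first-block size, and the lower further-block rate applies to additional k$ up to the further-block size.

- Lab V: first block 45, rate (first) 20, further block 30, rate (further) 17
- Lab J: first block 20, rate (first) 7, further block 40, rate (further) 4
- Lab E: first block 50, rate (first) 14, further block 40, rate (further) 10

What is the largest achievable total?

2160

Order all 6 blocks by rate: Lab V/first 20 > Lab V/second 17 > Lab E/first 14 > Lab E/second 10 > Lab J/first 7 > Lab J/second 4.
Fill Lab V first block (45 at 20) — 85 left.
Fill Lab V second block (30 at 17) — 55 left.
Fill Lab E first block (50 at 14) — 5 left.
Lab E second at 10: only 5 left, fill 5.
Total = 20×45 + 17×30 + 14×50 + 10×5 = 2160.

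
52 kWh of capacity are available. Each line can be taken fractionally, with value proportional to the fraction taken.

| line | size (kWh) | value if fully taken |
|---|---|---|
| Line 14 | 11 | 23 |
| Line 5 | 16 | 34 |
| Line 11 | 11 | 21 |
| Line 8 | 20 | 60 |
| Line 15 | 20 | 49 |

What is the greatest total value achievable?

Rank by value-to-size ratio: Line 8 60/20≈3, Line 15 49/20≈2.45, Line 5 34/16≈2.12, Line 14 23/11≈2.09, Line 11 21/11≈1.91.
Take all of Line 8 (20 kWh, value 60) — 32 kWh left.
Take all of Line 15 (20 kWh, value 49) — 12 kWh left.
Fill the last 12 kWh with part of Line 5: 12/16 of it earns 25.5.
Total value = 134.5.

134.5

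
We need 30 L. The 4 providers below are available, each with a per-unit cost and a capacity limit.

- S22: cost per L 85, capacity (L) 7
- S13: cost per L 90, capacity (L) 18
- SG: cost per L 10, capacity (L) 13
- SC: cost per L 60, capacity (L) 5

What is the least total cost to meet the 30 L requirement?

1475

Fill from the cheapest provider first.
Take 13 from SG at 10 ; need 17 more.
Take 5 from SC at 60 ; need 12 more.
Take 7 from S22 at 85 ; need 5 more.
S13 at 90: take 5 of its 18 ; requirement met.
Cost = 13×10 + 5×60 + 7×85 + 5×90 = 1475.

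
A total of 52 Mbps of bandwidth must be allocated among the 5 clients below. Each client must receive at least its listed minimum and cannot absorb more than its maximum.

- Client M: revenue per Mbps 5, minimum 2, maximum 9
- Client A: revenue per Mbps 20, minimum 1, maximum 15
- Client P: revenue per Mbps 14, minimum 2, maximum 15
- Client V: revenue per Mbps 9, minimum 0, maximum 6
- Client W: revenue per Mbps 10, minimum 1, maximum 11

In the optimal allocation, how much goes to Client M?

5

Meeting every minimum uses 2+1+2+0+1 = 6 Mbps, leaving 46.
Highest revenue per Mbps first: Client A 20 > Client P 14 > Client W 10 > Client V 9 > Client M 5.
Client A takes 14 more to reach its cap of 15 ; 32 left.
Client P takes 13 more to reach its cap of 15 ; 19 left.
Client W takes 10 more to reach its cap of 11 ; 9 left.
Give Client V 6 more to hit its cap of 6 ; 3 left.
Client M: +3 (room for 7) → 5. Pool exhausted.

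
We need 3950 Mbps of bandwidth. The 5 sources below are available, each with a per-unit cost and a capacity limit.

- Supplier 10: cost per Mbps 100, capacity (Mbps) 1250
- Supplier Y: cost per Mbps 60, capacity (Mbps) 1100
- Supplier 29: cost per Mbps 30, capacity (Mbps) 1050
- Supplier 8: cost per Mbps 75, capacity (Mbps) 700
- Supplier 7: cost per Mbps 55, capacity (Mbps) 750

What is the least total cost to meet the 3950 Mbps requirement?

Fill from the cheapest source first.
Take 1050 from Supplier 29 at 30 ; need 2900 more.
Supplier 7 at 55: take all 750 Mbps ; 2150 still needed.
Supplier Y (60): use full 1100 ; 1050 Mbps to go.
Supplier 8 (75): use full 700 ; 350 Mbps to go.
Take 350 from Supplier 10 at 100 to finish.
Cost = 1050×30 + 750×55 + 1100×60 + 700×75 + 350×100 = 226250.

226250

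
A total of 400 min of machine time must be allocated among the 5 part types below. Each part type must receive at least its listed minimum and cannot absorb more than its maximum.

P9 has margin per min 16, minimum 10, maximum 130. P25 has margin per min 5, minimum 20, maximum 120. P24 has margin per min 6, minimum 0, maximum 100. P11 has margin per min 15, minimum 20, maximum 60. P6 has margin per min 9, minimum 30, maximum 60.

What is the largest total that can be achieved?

4370

Meeting every minimum uses 10+20+0+20+30 = 80 min, leaving 320.
Highest margin per min first: P9 16 > P11 15 > P6 9 > P24 6 > P25 5.
P9 takes 120 more to reach its cap of 130 — 200 left.
Give P11 40 more to hit its cap of 60 — 160 left.
P6 takes 30 more to reach its cap of 60 — 130 left.
P24: +100 to 100 (cap) — 30 left.
P25 has room for 100 more but only 30 remain, so it gets 50.
Total = 16×130 + 5×50 + 6×100 + 15×60 + 9×60 = 4370.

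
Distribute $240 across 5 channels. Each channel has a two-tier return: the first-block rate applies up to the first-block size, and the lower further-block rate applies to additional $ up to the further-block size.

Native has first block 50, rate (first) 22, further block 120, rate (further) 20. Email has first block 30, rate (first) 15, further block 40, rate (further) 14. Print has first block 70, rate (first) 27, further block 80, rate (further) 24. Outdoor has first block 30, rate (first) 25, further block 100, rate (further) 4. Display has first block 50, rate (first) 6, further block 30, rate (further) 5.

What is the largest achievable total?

5860

Rank every tier by rate: Print/T1 27 > Outdoor/T1 25 > Print/T2 24 > Native/T1 22 > Native/T2 20 > Email/T1 15 > Email/T2 14 > Display/T1 6 > Display/T2 5 > Outdoor/T2 4.
Print/T1 (27): +70 — 170 left.
Outdoor T1 at 25: fill all 30 — 140 left.
Fill Print T2 block (80 at 24) — 60 left.
Native T1 at 22: fill all 50 — 10 left.
10 remain; put them into Native T2 at 20.
Total = 27×70 + 25×30 + 24×80 + 22×50 + 20×10 = 5860.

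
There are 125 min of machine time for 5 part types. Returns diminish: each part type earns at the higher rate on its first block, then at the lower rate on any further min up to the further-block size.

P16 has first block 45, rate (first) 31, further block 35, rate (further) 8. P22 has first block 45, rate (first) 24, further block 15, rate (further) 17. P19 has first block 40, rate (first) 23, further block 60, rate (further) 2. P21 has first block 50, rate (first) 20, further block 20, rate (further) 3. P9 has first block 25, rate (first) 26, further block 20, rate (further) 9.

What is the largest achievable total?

3355

Rank every tier by rate: P16/tier1 31 > P9/tier1 26 > P22/tier1 24 > P19/tier1 23 > P21/tier1 20 > P22/tier2 17 > P9/tier2 9 > P16/tier2 8 > P21/tier2 3 > P19/tier2 2.
P16 tier1 at 31: fill all 45 ; 80 left.
Fill P9 tier1 block (25 at 26) ; 55 left.
Fill P22 tier1 block (45 at 24) ; 10 left.
P19/tier1: +10 of 40 at 23; pool empty.
Total = 31×45 + 26×25 + 24×45 + 23×10 = 3355.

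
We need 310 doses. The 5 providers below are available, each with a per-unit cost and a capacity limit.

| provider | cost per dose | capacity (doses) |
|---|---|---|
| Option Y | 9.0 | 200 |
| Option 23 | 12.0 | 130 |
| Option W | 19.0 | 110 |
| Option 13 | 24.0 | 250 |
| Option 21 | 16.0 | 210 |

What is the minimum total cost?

Use providers in increasing cost order.
Take 200 from Option Y at 9.0 ; need 110 more.
Take 110 from Option 23 at 12.0 to finish.
Option 21, Option W, Option 13: unused.
Cost = 200×9.0 + 110×12.0 = 3120.

3120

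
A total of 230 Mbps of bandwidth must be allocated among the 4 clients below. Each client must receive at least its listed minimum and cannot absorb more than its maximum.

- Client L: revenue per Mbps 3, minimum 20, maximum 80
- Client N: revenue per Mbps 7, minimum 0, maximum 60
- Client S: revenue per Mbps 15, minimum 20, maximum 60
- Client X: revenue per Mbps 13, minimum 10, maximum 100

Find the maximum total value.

Meeting every minimum uses 20+0+20+10 = 50 Mbps, leaving 180.
Highest revenue per Mbps first: Client S 15 > Client X 13 > Client N 7 > Client L 3.
Give Client S 40 more to hit its cap of 60 — 140 left.
Client X takes 90 more to reach its cap of 100 — 50 left.
Only 50 left; Client N takes them to reach 50.
Total = 3×20 + 7×50 + 15×60 + 13×100 = 2610.

2610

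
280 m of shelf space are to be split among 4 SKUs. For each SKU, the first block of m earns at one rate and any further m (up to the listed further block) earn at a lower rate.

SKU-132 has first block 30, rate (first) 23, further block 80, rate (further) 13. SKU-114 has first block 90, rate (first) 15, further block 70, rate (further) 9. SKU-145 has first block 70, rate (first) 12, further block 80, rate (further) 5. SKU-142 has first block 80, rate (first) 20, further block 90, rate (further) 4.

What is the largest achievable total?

4680

Treat each block as its own option and order by rate: SKU-132/first 23 > SKU-142/first 20 > SKU-114/first 15 > SKU-132/second 13 > SKU-145/first 12 > SKU-114/second 9 > SKU-145/second 5 > SKU-142/second 4.
SKU-132 first at 23: fill all 30 → 250 left.
SKU-142/first (20): +80 → 170 left.
Fill SKU-114 first block (90 at 15) → 80 left.
Fill SKU-132 second block (80 at 13) → 0 left.
Total = 23×30 + 20×80 + 15×90 + 13×80 = 4680.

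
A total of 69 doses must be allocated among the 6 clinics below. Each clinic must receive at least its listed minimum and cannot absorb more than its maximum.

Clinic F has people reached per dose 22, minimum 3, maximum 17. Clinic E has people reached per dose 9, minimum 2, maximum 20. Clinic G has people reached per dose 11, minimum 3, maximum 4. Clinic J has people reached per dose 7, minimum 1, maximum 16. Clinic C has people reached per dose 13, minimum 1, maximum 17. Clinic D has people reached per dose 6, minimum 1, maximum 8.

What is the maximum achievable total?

895

Meeting every minimum uses 3+2+3+1+1+1 = 11 doses, leaving 58.
Order the clinics by people reached per dose: Clinic F 22 > Clinic C 13 > Clinic G 11 > Clinic E 9 > Clinic J 7 > Clinic D 6.
Clinic F takes 14 more to reach its cap of 17 — 44 left.
Clinic C takes 16 more to reach its cap of 17 — 28 left.
Give Clinic G 1 more to hit its cap of 4 — 27 left.
Give Clinic E 18 more to hit its cap of 20 — 9 left.
Only 9 left; Clinic J takes them to reach 10.
Total = 22×17 + 9×20 + 11×4 + 7×10 + 13×17 + 6×1 = 895.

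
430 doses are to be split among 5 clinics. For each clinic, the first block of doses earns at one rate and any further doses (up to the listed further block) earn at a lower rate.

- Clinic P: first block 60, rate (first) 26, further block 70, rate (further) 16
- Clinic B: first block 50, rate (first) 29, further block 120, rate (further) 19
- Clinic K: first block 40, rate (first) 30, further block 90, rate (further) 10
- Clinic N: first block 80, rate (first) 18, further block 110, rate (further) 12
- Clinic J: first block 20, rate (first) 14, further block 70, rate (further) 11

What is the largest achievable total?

9190

Rank every tier by rate: Clinic K/tier1 30 > Clinic B/tier1 29 > Clinic P/tier1 26 > Clinic B/tier2 19 > Clinic N/tier1 18 > Clinic P/tier2 16 > Clinic J/tier1 14 > Clinic N/tier2 12 > Clinic J/tier2 11 > Clinic K/tier2 10.
Fill Clinic K tier1 block (40 at 30) → 390 left.
Clinic B tier1 at 29: fill all 50 → 340 left.
Clinic P/tier1 (26): +60 → 280 left.
Clinic B tier2 at 19: fill all 120 → 160 left.
Clinic N/tier1 (18): +80 → 80 left.
Fill Clinic P tier2 block (70 at 16) → 10 left.
Clinic J tier1 at 14: only 10 left, fill 10.
Total = 30×40 + 29×50 + 26×60 + 19×120 + 18×80 + 16×70 + 14×10 = 9190.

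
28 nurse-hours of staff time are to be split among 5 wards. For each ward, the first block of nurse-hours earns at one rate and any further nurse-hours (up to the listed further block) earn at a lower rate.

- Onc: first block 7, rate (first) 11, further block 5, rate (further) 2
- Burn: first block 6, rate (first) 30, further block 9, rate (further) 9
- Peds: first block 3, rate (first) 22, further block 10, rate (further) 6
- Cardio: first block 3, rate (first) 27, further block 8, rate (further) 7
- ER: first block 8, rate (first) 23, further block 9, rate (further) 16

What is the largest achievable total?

639

Rank every tier by rate: Burn/first 30 > Cardio/first 27 > ER/first 23 > Peds/first 22 > ER/second 16 > Onc/first 11 > Burn/second 9 > Cardio/second 7 > Peds/second 6 > Onc/second 2.
Burn first at 30: fill all 6 ; 22 left.
Cardio/first (27): +3 ; 19 left.
Fill ER first block (8 at 23) ; 11 left.
Fill Peds first block (3 at 22) ; 8 left.
8 remain; put them into ER second at 16.
Total = 30×6 + 27×3 + 23×8 + 22×3 + 16×8 = 639.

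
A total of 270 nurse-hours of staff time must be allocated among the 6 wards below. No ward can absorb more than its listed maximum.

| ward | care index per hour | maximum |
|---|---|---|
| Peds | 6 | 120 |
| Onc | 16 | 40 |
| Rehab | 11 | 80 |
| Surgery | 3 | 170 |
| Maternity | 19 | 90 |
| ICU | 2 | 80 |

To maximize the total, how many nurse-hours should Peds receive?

Order the wards by care index per hour: Maternity 19 > Onc 16 > Rehab 11 > Peds 6 > Surgery 3 > ICU 2.
Maternity takes 90 to reach its cap of 90 ; 180 left.
Give Onc 40 to hit its cap of 40 ; 140 left.
Give Rehab 80 to hit its cap of 80 ; 60 left.
Peds: +60 (room for 120) → 60. Pool exhausted.

60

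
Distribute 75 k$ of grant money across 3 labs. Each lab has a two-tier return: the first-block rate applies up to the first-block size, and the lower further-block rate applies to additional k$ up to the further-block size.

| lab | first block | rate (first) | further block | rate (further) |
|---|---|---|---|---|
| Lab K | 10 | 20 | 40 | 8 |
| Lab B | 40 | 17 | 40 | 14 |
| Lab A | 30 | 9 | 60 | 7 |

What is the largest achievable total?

1230

Order all 6 blocks by rate: Lab K/T1 20 > Lab B/T1 17 > Lab B/T2 14 > Lab A/T1 9 > Lab K/T2 8 > Lab A/T2 7.
Lab K/T1 (20): +10 → 65 left.
Fill Lab B T1 block (40 at 17) → 25 left.
Lab B/T2: +25 of 40 at 14; pool empty.
Total = 20×10 + 17×40 + 14×25 = 1230.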